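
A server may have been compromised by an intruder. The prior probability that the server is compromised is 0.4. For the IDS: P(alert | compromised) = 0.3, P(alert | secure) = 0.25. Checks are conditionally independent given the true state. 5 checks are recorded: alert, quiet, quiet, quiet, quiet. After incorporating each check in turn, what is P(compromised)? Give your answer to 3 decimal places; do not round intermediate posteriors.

Each posterior becomes the prior for the next update.
After 'alert': P(compromised) = 0.3·0.4000 / (0.3·0.4000 + 0.25·0.6000) ≈ 0.4444
After 'quiet': P(compromised) = 0.7·0.4444 / (0.7·0.4444 + 0.75·0.5556) ≈ 0.4275
After 'quiet': P(compromised) = 0.7·0.4275 / (0.7·0.4275 + 0.75·0.5725) ≈ 0.4107
After 'quiet': P(compromised) = 0.7·0.4107 / (0.7·0.4107 + 0.75·0.5893) ≈ 0.3941
After 'quiet': P(compromised) = 0.7·0.3941 / (0.7·0.3941 + 0.75·0.6059) ≈ 0.3777

0.378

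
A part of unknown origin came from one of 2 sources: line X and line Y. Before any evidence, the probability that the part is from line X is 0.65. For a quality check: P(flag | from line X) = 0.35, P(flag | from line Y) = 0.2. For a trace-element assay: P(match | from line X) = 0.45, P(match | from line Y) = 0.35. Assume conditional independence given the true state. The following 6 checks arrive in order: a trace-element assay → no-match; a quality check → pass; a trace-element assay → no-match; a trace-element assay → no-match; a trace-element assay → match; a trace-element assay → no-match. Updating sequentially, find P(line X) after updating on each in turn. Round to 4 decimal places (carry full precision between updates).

0.4986

After a trace-element assay='no-match': P(line X) = 0.55·0.6500 / (0.55·0.6500 + 0.65·0.3500) ≈ 0.6111
After a quality check='pass': P(line X) = 0.65·0.6111 / (0.65·0.6111 + 0.8·0.3889) ≈ 0.5608
After a trace-element assay='no-match': P(line X) = 0.55·0.5608 / (0.55·0.5608 + 0.65·0.4392) ≈ 0.5193
After a trace-element assay='no-match': P(line X) = 0.55·0.5193 / (0.55·0.5193 + 0.65·0.4807) ≈ 0.4776
After a trace-element assay='match': P(line X) = 0.45·0.4776 / (0.45·0.4776 + 0.35·0.5224) ≈ 0.5403
After a trace-element assay='no-match': P(line X) = 0.55·0.5403 / (0.55·0.5403 + 0.65·0.4597) ≈ 0.4986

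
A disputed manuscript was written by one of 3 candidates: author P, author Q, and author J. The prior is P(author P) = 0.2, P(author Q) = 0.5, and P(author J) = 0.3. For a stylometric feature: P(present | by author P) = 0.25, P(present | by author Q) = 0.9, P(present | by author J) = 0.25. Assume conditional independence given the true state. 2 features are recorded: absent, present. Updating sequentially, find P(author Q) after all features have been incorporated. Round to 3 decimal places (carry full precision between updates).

0.324

After 'absent': normaliser = 0.75·0.2000 + 0.1·0.5000 + 0.75·0.3000; P(author P) ≈ 0.3529, P(author Q) ≈ 0.1176, P(author J) ≈ 0.5294
After 'present': normaliser = 0.25·0.3529 + 0.9·0.1176 + 0.25·0.5294; P(author P) ≈ 0.2703, P(author Q) ≈ 0.3243, P(author J) ≈ 0.4054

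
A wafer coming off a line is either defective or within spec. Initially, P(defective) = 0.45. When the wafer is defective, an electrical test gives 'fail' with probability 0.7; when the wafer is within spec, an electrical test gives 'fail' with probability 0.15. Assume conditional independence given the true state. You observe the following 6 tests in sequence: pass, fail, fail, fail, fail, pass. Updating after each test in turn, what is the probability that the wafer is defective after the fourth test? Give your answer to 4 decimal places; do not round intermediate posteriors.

0.9670

After 'pass': P(defective) = 0.3·0.4500 / (0.3·0.4500 + 0.85·0.5500) ≈ 0.2241
After 'fail': P(defective) = 0.7·0.2241 / (0.7·0.2241 + 0.15·0.7759) ≈ 0.5740
After 'fail': P(defective) = 0.7·0.5740 / (0.7·0.5740 + 0.15·0.4260) ≈ 0.8628
After 'fail': P(defective) = 0.7·0.8628 / (0.7·0.8628 + 0.15·0.1372) ≈ 0.9670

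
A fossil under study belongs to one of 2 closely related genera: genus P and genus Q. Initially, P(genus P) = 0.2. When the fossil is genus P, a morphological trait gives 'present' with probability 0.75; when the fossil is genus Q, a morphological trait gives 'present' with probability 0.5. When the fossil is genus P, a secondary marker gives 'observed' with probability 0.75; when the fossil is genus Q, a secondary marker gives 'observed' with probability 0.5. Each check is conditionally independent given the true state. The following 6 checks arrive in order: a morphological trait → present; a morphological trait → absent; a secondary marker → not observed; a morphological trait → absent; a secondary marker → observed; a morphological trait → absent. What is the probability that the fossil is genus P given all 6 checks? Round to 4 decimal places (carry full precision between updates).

After a morphological trait='present': P(genus P) = 0.75·0.2000 / (0.75·0.2000 + 0.5·0.8000) ≈ 0.2727
After a morphological trait='absent': P(genus P) = 0.25·0.2727 / (0.25·0.2727 + 0.5·0.7273) ≈ 0.1579
After a secondary marker='not observed': P(genus P) = 0.25·0.1579 / (0.25·0.1579 + 0.5·0.8421) ≈ 0.0857
After a morphological trait='absent': P(genus P) = 0.25·0.0857 / (0.25·0.0857 + 0.5·0.9143) ≈ 0.0448
After a secondary marker='observed': P(genus P) = 0.75·0.0448 / (0.75·0.0448 + 0.5·0.9552) ≈ 0.0657
After a morphological trait='absent': P(genus P) = 0.25·0.0657 / (0.25·0.0657 + 0.5·0.9343) ≈ 0.0340

0.0340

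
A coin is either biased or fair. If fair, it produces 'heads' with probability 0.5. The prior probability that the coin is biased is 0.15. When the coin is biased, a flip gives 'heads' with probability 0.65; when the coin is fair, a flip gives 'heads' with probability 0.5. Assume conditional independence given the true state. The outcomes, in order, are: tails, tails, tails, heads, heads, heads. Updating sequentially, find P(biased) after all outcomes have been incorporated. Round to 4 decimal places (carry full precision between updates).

0.1174

Apply Bayes' rule sequentially, carrying P(biased) forward.
After 'tails': P(biased) = 0.35·0.1500 / (0.35·0.1500 + 0.5·0.8500) ≈ 0.1099
After 'tails': P(biased) = 0.35·0.1099 / (0.35·0.1099 + 0.5·0.8901) ≈ 0.0796
After 'tails': P(biased) = 0.35·0.0796 / (0.35·0.0796 + 0.5·0.9204) ≈ 0.0571
After 'heads': P(biased) = 0.65·0.0571 / (0.65·0.0571 + 0.5·0.9429) ≈ 0.0729
After 'heads': P(biased) = 0.65·0.0729 / (0.65·0.0729 + 0.5·0.9271) ≈ 0.0928
After 'heads': P(biased) = 0.65·0.0928 / (0.65·0.0928 + 0.5·0.9072) ≈ 0.1174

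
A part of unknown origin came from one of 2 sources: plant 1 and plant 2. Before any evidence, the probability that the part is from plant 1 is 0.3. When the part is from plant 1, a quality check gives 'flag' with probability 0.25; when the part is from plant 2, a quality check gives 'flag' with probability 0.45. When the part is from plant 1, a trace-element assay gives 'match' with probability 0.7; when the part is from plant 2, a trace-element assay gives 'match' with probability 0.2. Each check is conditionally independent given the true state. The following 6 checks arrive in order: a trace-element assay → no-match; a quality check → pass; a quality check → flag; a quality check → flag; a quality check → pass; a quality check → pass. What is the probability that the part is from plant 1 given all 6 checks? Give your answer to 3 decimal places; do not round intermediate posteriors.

Apply Bayes' rule sequentially, carrying P(plant 1) forward.
After a trace-element assay='no-match': P(plant 1) = 0.3·0.3000 / (0.3·0.3000 + 0.8·0.7000) ≈ 0.1385
After a quality check='pass': P(plant 1) = 0.75·0.1385 / (0.75·0.1385 + 0.55·0.8615) ≈ 0.1798
After a quality check='flag': P(plant 1) = 0.25·0.1798 / (0.25·0.1798 + 0.45·0.8202) ≈ 0.1085
After a quality check='flag': P(plant 1) = 0.25·0.1085 / (0.25·0.1085 + 0.45·0.8915) ≈ 0.0634
After a quality check='pass': P(plant 1) = 0.75·0.0634 / (0.75·0.0634 + 0.55·0.9366) ≈ 0.0844
After a quality check='pass': P(plant 1) = 0.75·0.0844 / (0.75·0.0844 + 0.55·0.9156) ≈ 0.1117

0.112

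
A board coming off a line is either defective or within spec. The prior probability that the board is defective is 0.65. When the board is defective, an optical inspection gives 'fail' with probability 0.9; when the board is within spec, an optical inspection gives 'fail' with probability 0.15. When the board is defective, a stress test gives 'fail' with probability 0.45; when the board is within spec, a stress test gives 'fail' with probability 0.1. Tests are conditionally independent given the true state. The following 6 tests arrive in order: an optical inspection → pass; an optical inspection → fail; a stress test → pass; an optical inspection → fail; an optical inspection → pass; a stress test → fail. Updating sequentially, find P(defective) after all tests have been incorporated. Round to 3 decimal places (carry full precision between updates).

Each posterior becomes the prior for the next update.
After an optical inspection='pass': P(defective) = 0.1·0.6500 / (0.1·0.6500 + 0.85·0.3500) ≈ 0.1793
After an optical inspection='fail': P(defective) = 0.9·0.1793 / (0.9·0.1793 + 0.15·0.8207) ≈ 0.5673
After a stress test='pass': P(defective) = 0.55·0.5673 / (0.55·0.5673 + 0.9·0.4327) ≈ 0.4448
After an optical inspection='fail': P(defective) = 0.9·0.4448 / (0.9·0.4448 + 0.15·0.5552) ≈ 0.8278
After an optical inspection='pass': P(defective) = 0.1·0.8278 / (0.1·0.8278 + 0.85·0.1722) ≈ 0.3612
After a stress test='fail': P(defective) = 0.45·0.3612 / (0.45·0.3612 + 0.1·0.6388) ≈ 0.7179

0.718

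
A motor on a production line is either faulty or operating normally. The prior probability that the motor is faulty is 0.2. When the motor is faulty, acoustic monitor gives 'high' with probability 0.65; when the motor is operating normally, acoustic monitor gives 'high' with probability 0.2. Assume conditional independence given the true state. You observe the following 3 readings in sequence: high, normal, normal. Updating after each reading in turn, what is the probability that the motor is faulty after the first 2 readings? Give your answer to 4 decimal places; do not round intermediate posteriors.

Each posterior becomes the prior for the next update.
After 'high': P(faulty) = 0.65·0.2000 / (0.65·0.2000 + 0.2·0.8000) ≈ 0.4483
After 'normal': P(faulty) = 0.35·0.4483 / (0.35·0.4483 + 0.8·0.5517) ≈ 0.2622

0.2622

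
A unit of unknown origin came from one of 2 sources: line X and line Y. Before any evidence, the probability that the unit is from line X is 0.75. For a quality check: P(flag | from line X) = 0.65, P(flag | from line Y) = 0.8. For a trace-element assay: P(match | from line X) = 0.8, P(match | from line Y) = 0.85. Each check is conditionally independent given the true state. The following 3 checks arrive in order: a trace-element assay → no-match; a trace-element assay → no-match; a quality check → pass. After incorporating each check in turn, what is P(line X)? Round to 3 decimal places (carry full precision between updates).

After a trace-element assay='no-match': P(line X) = 0.2·0.7500 / (0.2·0.7500 + 0.15·0.2500) ≈ 0.8000
After a trace-element assay='no-match': P(line X) = 0.2·0.8000 / (0.2·0.8000 + 0.15·0.2000) ≈ 0.8421
After a quality check='pass': P(line X) = 0.35·0.8421 / (0.35·0.8421 + 0.2·0.1579) ≈ 0.9032

0.903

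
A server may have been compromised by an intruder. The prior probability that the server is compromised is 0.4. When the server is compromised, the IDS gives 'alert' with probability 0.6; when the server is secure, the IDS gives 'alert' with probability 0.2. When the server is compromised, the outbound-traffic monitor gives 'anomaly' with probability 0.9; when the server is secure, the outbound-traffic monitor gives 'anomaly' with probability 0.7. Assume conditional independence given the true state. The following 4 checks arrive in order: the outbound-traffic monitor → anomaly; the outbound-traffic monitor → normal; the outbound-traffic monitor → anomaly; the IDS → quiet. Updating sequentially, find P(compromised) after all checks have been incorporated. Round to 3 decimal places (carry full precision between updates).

0.155

After the outbound-traffic monitor='anomaly': P(compromised) = 0.9·0.4000 / (0.9·0.4000 + 0.7·0.6000) ≈ 0.4615
After the outbound-traffic monitor='normal': P(compromised) = 0.1·0.4615 / (0.1·0.4615 + 0.3·0.5385) ≈ 0.2222
After the outbound-traffic monitor='anomaly': P(compromised) = 0.9·0.2222 / (0.9·0.2222 + 0.7·0.7778) ≈ 0.2687
After the IDS='quiet': P(compromised) = 0.4·0.2687 / (0.4·0.2687 + 0.8·0.7313) ≈ 0.1552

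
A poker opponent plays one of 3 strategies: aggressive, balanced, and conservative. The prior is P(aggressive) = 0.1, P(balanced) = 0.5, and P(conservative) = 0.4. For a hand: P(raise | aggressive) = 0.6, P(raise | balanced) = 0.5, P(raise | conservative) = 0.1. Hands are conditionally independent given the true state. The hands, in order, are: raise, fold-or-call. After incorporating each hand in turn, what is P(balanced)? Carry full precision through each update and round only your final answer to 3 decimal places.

After 'raise': normaliser = 0.6·0.1000 + 0.5·0.5000 + 0.1·0.4000; P(aggressive) ≈ 0.1714, P(balanced) ≈ 0.7143, P(conservative) ≈ 0.1143
After 'fold-or-call': normaliser = 0.4·0.1714 + 0.5·0.7143 + 0.9·0.1143; P(aggressive) ≈ 0.1297, P(balanced) ≈ 0.6757, P(conservative) ≈ 0.1946

0.676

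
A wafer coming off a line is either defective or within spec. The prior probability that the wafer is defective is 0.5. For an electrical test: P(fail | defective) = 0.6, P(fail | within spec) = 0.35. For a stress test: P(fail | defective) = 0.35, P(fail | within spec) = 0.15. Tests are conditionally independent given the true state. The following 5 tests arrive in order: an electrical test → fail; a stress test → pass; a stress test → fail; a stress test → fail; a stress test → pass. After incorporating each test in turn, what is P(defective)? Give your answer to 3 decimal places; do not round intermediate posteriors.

0.845

Apply Bayes' rule sequentially, carrying P(defective) forward.
After an electrical test='fail': P(defective) = 0.6·0.5000 / (0.6·0.5000 + 0.35·0.5000) ≈ 0.6316
After a stress test='pass': P(defective) = 0.65·0.6316 / (0.65·0.6316 + 0.85·0.3684) ≈ 0.5673
After a stress test='fail': P(defective) = 0.35·0.5673 / (0.35·0.5673 + 0.15·0.4327) ≈ 0.7536
After a stress test='fail': P(defective) = 0.35·0.7536 / (0.35·0.7536 + 0.15·0.2464) ≈ 0.8771
After a stress test='pass': P(defective) = 0.65·0.8771 / (0.65·0.8771 + 0.85·0.1229) ≈ 0.8452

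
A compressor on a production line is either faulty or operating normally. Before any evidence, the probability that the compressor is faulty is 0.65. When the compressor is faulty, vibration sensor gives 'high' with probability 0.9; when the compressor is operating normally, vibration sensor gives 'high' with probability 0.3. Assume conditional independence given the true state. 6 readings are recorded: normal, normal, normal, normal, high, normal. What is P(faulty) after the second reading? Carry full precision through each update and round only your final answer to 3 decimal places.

0.037

After 'normal': P(faulty) = 0.1·0.6500 / (0.1·0.6500 + 0.7·0.3500) ≈ 0.2097
After 'normal': P(faulty) = 0.1·0.2097 / (0.1·0.2097 + 0.7·0.7903) ≈ 0.0365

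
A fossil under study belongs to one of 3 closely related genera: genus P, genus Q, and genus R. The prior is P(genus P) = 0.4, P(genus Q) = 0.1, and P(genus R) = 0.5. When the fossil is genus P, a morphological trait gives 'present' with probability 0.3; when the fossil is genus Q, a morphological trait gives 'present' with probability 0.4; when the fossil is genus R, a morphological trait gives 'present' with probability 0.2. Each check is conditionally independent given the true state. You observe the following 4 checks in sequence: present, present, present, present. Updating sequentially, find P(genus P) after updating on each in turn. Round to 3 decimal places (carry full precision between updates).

Each posterior becomes the prior for the next update.
After 'present': normaliser = 0.3·0.4000 + 0.4·0.1000 + 0.2·0.5000; P(genus P) ≈ 0.4615, P(genus Q) ≈ 0.1538, P(genus R) ≈ 0.3846
After 'present': normaliser = 0.3·0.4615 + 0.4·0.1538 + 0.2·0.3846; P(genus P) ≈ 0.5000, P(genus Q) ≈ 0.2222, P(genus R) ≈ 0.2778
After 'present': normaliser = 0.3·0.5000 + 0.4·0.2222 + 0.2·0.2778; P(genus P) ≈ 0.5094, P(genus Q) ≈ 0.3019, P(genus R) ≈ 0.1887
After 'present': normaliser = 0.3·0.5094 + 0.4·0.3019 + 0.2·0.1887; P(genus P) ≈ 0.4909, P(genus Q) ≈ 0.3879, P(genus R) ≈ 0.1212

0.491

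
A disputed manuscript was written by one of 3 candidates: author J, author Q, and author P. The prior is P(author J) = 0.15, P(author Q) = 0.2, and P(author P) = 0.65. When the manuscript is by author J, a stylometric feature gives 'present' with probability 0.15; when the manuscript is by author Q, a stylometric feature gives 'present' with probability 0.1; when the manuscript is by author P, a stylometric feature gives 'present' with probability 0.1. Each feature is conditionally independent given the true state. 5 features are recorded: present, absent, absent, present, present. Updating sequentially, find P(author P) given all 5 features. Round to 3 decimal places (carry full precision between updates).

After 'present': normaliser = 0.15·0.1500 + 0.1·0.2000 + 0.1·0.6500; P(author J) ≈ 0.2093, P(author Q) ≈ 0.1860, P(author P) ≈ 0.6047
After 'absent': normaliser = 0.85·0.2093 + 0.9·0.1860 + 0.9·0.6047; P(author J) ≈ 0.2000, P(author Q) ≈ 0.1882, P(author P) ≈ 0.6118
After 'absent': normaliser = 0.85·0.2000 + 0.9·0.1882 + 0.9·0.6118; P(author J) ≈ 0.1910, P(author Q) ≈ 0.1904, P(author P) ≈ 0.6186
After 'present': normaliser = 0.15·0.1910 + 0.1·0.1904 + 0.1·0.6186; P(author J) ≈ 0.2615, P(author Q) ≈ 0.1738, P(author P) ≈ 0.5647
After 'present': normaliser = 0.15·0.2615 + 0.1·0.1738 + 0.1·0.5647; P(author J) ≈ 0.3469, P(author Q) ≈ 0.1537, P(author P) ≈ 0.4994

0.499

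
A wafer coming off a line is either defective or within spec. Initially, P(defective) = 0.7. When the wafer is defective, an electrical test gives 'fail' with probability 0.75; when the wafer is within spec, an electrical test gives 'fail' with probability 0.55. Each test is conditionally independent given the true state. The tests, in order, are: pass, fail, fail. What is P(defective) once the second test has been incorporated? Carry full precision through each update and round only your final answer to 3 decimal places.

After 'pass': P(defective) = 0.25·0.7000 / (0.25·0.7000 + 0.45·0.3000) ≈ 0.5645
After 'fail': P(defective) = 0.75·0.5645 / (0.75·0.5645 + 0.55·0.4355) ≈ 0.6387

0.639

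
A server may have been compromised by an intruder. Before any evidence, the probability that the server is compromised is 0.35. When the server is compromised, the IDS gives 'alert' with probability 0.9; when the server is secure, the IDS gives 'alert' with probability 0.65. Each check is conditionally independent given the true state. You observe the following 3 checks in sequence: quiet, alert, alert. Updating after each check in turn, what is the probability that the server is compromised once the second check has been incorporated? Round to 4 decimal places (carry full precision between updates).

After 'quiet': P(compromised) = 0.1·0.3500 / (0.1·0.3500 + 0.35·0.6500) ≈ 0.1333
After 'alert': P(compromised) = 0.9·0.1333 / (0.9·0.1333 + 0.65·0.8667) ≈ 0.1756

0.1756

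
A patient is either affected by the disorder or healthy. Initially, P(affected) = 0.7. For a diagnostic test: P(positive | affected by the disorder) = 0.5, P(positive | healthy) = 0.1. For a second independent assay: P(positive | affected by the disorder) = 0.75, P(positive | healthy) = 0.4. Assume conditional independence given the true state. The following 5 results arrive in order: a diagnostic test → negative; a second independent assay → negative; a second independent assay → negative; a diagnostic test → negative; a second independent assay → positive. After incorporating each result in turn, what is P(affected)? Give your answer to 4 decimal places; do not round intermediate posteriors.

0.1899

After a diagnostic test='negative': P(affected) = 0.5·0.7000 / (0.5·0.7000 + 0.9·0.3000) ≈ 0.5645
After a second independent assay='negative': P(affected) = 0.25·0.5645 / (0.25·0.5645 + 0.6·0.4355) ≈ 0.3507
After a second independent assay='negative': P(affected) = 0.25·0.3507 / (0.25·0.3507 + 0.6·0.6493) ≈ 0.1837
After a diagnostic test='negative': P(affected) = 0.5·0.1837 / (0.5·0.1837 + 0.9·0.8163) ≈ 0.1111
After a second independent assay='positive': P(affected) = 0.75·0.1111 / (0.75·0.1111 + 0.4·0.8889) ≈ 0.1899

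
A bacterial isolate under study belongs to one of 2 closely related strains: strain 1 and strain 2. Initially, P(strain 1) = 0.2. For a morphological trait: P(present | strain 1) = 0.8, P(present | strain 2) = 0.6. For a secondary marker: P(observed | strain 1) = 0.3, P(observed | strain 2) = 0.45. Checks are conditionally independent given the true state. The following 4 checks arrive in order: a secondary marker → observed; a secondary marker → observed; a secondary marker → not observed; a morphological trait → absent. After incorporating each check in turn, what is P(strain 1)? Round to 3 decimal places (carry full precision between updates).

Apply Bayes' rule sequentially, carrying P(strain 1) forward.
After a secondary marker='observed': P(strain 1) = 0.3·0.2000 / (0.3·0.2000 + 0.45·0.8000) ≈ 0.1429
After a secondary marker='observed': P(strain 1) = 0.3·0.1429 / (0.3·0.1429 + 0.45·0.8571) ≈ 0.1000
After a secondary marker='not observed': P(strain 1) = 0.7·0.1000 / (0.7·0.1000 + 0.55·0.9000) ≈ 0.1239
After a morphological trait='absent': P(strain 1) = 0.2·0.1239 / (0.2·0.1239 + 0.4·0.8761) ≈ 0.0660

0.066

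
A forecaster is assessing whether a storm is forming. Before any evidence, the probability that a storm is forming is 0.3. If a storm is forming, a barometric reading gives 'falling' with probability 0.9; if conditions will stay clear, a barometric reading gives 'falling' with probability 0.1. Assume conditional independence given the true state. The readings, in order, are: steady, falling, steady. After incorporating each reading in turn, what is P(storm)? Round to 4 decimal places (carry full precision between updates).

After 'steady': P(storm) = 0.1·0.3000 / (0.1·0.3000 + 0.9·0.7000) ≈ 0.0455
After 'falling': P(storm) = 0.9·0.0455 / (0.9·0.0455 + 0.1·0.9545) ≈ 0.3000
After 'steady': P(storm) = 0.1·0.3000 / (0.1·0.3000 + 0.9·0.7000) ≈ 0.0455

0.0455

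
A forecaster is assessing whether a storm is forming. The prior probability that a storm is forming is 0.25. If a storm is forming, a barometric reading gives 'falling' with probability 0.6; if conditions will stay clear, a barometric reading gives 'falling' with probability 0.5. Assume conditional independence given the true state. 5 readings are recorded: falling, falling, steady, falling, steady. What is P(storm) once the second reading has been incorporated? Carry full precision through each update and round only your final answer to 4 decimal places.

After 'falling': P(storm) = 0.6·0.2500 / (0.6·0.2500 + 0.5·0.7500) ≈ 0.2857
After 'falling': P(storm) = 0.6·0.2857 / (0.6·0.2857 + 0.5·0.7143) ≈ 0.3243

0.3243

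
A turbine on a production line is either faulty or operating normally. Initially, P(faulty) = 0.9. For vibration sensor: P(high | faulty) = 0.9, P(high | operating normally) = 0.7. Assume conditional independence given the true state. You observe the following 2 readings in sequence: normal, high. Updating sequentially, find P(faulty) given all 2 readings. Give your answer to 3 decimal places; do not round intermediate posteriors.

After 'normal': P(faulty) = 0.1·0.9000 / (0.1·0.9000 + 0.3·0.1000) ≈ 0.7500
After 'high': P(faulty) = 0.9·0.7500 / (0.9·0.7500 + 0.7·0.2500) ≈ 0.7941

0.794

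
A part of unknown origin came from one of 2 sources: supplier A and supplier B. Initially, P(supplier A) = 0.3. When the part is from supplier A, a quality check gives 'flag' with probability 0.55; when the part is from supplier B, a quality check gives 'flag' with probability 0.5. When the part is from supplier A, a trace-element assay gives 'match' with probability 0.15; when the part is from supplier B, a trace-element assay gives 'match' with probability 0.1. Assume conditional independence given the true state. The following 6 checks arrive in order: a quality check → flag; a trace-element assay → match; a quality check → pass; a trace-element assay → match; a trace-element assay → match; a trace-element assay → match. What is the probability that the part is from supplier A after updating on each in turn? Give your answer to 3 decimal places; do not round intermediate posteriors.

0.682

After a quality check='flag': P(supplier A) = 0.55·0.3000 / (0.55·0.3000 + 0.5·0.7000) ≈ 0.3204
After a trace-element assay='match': P(supplier A) = 0.15·0.3204 / (0.15·0.3204 + 0.1·0.6796) ≈ 0.4142
After a quality check='pass': P(supplier A) = 0.45·0.4142 / (0.45·0.4142 + 0.5·0.5858) ≈ 0.3889
After a trace-element assay='match': P(supplier A) = 0.15·0.3889 / (0.15·0.3889 + 0.1·0.6111) ≈ 0.4884
After a trace-element assay='match': P(supplier A) = 0.15·0.4884 / (0.15·0.4884 + 0.1·0.5116) ≈ 0.5888
After a trace-element assay='match': P(supplier A) = 0.15·0.5888 / (0.15·0.5888 + 0.1·0.4112) ≈ 0.6823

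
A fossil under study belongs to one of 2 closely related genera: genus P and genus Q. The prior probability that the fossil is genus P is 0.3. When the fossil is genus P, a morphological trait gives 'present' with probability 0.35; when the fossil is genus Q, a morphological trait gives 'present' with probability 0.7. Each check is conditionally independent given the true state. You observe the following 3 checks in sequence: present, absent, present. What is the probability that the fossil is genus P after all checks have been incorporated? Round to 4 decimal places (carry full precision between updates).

0.1884

After 'present': P(genus P) = 0.35·0.3000 / (0.35·0.3000 + 0.7·0.7000) ≈ 0.1765
After 'absent': P(genus P) = 0.65·0.1765 / (0.65·0.1765 + 0.3·0.8235) ≈ 0.3171
After 'present': P(genus P) = 0.35·0.3171 / (0.35·0.3171 + 0.7·0.6829) ≈ 0.1884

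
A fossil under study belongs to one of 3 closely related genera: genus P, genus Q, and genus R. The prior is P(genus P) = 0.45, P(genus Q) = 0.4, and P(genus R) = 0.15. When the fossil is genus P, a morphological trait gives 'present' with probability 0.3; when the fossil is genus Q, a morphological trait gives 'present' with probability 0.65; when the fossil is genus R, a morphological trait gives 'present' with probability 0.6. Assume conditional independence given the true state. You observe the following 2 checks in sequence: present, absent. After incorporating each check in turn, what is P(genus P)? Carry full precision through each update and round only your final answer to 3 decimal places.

0.427

Each posterior becomes the prior for the next update.
After 'present': normaliser = 0.3·0.4500 + 0.65·0.4000 + 0.6·0.1500; P(genus P) ≈ 0.2784, P(genus Q) ≈ 0.5361, P(genus R) ≈ 0.1856
After 'absent': normaliser = 0.7·0.2784 + 0.35·0.5361 + 0.4·0.1856; P(genus P) ≈ 0.4266, P(genus Q) ≈ 0.4108, P(genus R) ≈ 0.1625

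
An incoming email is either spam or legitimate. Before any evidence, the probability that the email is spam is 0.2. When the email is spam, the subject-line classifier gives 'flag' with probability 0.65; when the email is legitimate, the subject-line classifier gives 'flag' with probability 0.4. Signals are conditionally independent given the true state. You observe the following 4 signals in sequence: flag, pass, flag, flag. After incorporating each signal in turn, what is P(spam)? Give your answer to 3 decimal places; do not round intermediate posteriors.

Each posterior becomes the prior for the next update.
After 'flag': P(spam) = 0.65·0.2000 / (0.65·0.2000 + 0.4·0.8000) ≈ 0.2889
After 'pass': P(spam) = 0.35·0.2889 / (0.35·0.2889 + 0.6·0.7111) ≈ 0.1916
After 'flag': P(spam) = 0.65·0.1916 / (0.65·0.1916 + 0.4·0.8084) ≈ 0.2780
After 'flag': P(spam) = 0.65·0.2780 / (0.65·0.2780 + 0.4·0.7220) ≈ 0.3849

0.385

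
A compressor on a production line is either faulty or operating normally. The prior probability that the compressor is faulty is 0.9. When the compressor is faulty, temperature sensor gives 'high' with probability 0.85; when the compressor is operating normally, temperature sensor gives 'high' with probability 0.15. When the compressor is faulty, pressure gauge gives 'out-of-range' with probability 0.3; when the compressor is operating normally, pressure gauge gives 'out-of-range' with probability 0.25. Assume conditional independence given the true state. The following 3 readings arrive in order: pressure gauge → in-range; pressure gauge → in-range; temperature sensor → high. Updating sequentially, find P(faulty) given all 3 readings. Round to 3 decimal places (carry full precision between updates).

After pressure gauge='in-range': P(faulty) = 0.7·0.9000 / (0.7·0.9000 + 0.75·0.1000) ≈ 0.8936
After pressure gauge='in-range': P(faulty) = 0.7·0.8936 / (0.7·0.8936 + 0.75·0.1064) ≈ 0.8869
After temperature sensor='high': P(faulty) = 0.85·0.8869 / (0.85·0.8869 + 0.15·0.1131) ≈ 0.9780

0.978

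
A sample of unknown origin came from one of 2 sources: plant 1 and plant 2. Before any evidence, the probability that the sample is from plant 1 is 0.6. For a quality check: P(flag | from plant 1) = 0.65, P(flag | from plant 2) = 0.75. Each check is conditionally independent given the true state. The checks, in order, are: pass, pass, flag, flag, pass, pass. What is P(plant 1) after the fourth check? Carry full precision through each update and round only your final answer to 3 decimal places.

After 'pass': P(plant 1) = 0.35·0.6000 / (0.35·0.6000 + 0.25·0.4000) ≈ 0.6774
After 'pass': P(plant 1) = 0.35·0.6774 / (0.35·0.6774 + 0.25·0.3226) ≈ 0.7462
After 'flag': P(plant 1) = 0.65·0.7462 / (0.65·0.7462 + 0.75·0.2538) ≈ 0.7182
After 'flag': P(plant 1) = 0.65·0.7182 / (0.65·0.7182 + 0.75·0.2818) ≈ 0.6883

0.688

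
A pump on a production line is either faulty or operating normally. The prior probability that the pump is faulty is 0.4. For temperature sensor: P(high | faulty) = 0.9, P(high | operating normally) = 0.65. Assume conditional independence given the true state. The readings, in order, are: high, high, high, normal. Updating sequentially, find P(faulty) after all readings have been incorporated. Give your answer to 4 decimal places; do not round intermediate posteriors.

Each posterior becomes the prior for the next update.
After 'high': P(faulty) = 0.9·0.4000 / (0.9·0.4000 + 0.65·0.6000) ≈ 0.4800
After 'high': P(faulty) = 0.9·0.4800 / (0.9·0.4800 + 0.65·0.5200) ≈ 0.5610
After 'high': P(faulty) = 0.9·0.5610 / (0.9·0.5610 + 0.65·0.4390) ≈ 0.6389
After 'normal': P(faulty) = 0.1·0.6389 / (0.1·0.6389 + 0.35·0.3611) ≈ 0.3358

0.3358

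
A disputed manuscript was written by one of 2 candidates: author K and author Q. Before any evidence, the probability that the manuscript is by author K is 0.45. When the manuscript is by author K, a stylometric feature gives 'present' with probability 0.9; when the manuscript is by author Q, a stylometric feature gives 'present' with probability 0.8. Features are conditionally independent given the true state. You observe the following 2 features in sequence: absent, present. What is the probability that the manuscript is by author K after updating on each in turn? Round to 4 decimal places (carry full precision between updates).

0.3152

Each posterior becomes the prior for the next update.
After 'absent': P(author K) = 0.1·0.4500 / (0.1·0.4500 + 0.2·0.5500) ≈ 0.2903
After 'present': P(author K) = 0.9·0.2903 / (0.9·0.2903 + 0.8·0.7097) ≈ 0.3152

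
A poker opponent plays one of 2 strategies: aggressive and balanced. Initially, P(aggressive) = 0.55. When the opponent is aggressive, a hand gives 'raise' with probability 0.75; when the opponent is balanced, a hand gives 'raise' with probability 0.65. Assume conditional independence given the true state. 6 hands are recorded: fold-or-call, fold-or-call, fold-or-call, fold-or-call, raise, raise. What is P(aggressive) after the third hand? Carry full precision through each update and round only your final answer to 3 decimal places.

0.308

After 'fold-or-call': P(aggressive) = 0.25·0.5500 / (0.25·0.5500 + 0.35·0.4500) ≈ 0.4661
After 'fold-or-call': P(aggressive) = 0.25·0.4661 / (0.25·0.4661 + 0.35·0.5339) ≈ 0.3841
After 'fold-or-call': P(aggressive) = 0.25·0.3841 / (0.25·0.3841 + 0.35·0.6159) ≈ 0.3082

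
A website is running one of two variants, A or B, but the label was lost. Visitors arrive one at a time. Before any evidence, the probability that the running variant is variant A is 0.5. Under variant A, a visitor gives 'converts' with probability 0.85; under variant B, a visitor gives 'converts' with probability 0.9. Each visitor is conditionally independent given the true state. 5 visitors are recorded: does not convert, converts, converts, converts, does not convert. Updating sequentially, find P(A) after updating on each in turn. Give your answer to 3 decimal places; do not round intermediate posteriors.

Each posterior becomes the prior for the next update.
After 'does not convert': P(A) = 0.15·0.5000 / (0.15·0.5000 + 0.1·0.5000) ≈ 0.6000
After 'converts': P(A) = 0.85·0.6000 / (0.85·0.6000 + 0.9·0.4000) ≈ 0.5862
After 'converts': P(A) = 0.85·0.5862 / (0.85·0.5862 + 0.9·0.4138) ≈ 0.5723
After 'converts': P(A) = 0.85·0.5723 / (0.85·0.5723 + 0.9·0.4277) ≈ 0.5582
After 'does not convert': P(A) = 0.15·0.5582 / (0.15·0.5582 + 0.1·0.4418) ≈ 0.6546

0.655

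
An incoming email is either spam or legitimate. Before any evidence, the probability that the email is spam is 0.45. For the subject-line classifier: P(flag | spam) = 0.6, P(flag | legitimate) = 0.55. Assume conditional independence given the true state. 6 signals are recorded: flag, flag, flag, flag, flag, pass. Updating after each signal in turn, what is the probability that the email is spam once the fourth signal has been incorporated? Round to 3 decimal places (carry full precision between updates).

0.537

Apply Bayes' rule sequentially, carrying P(spam) forward.
After 'flag': P(spam) = 0.6·0.4500 / (0.6·0.4500 + 0.55·0.5500) ≈ 0.4716
After 'flag': P(spam) = 0.6·0.4716 / (0.6·0.4716 + 0.55·0.5284) ≈ 0.4933
After 'flag': P(spam) = 0.6·0.4933 / (0.6·0.4933 + 0.55·0.5067) ≈ 0.5151
After 'flag': P(spam) = 0.6·0.5151 / (0.6·0.5151 + 0.55·0.4849) ≈ 0.5368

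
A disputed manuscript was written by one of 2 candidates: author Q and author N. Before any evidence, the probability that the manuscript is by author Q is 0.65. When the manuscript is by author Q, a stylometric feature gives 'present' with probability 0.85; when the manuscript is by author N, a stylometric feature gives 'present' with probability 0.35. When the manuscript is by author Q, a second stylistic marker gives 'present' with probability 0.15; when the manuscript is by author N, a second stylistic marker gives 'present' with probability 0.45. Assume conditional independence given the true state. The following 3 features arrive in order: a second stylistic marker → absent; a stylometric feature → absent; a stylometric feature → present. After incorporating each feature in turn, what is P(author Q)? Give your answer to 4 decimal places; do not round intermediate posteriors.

Apply Bayes' rule sequentially, carrying P(author Q) forward.
After a second stylistic marker='absent': P(author Q) = 0.85·0.6500 / (0.85·0.6500 + 0.55·0.3500) ≈ 0.7416
After a stylometric feature='absent': P(author Q) = 0.15·0.7416 / (0.15·0.7416 + 0.65·0.2584) ≈ 0.3984
After a stylometric feature='present': P(author Q) = 0.85·0.3984 / (0.85·0.3984 + 0.35·0.6016) ≈ 0.6166

0.6166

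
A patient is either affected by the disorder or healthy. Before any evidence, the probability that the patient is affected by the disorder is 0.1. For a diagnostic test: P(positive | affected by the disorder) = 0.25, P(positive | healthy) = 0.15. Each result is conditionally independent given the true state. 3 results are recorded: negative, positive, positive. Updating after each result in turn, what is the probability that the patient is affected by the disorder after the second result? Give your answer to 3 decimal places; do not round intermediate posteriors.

After 'negative': P(affected) = 0.75·0.1000 / (0.75·0.1000 + 0.85·0.9000) ≈ 0.0893
After 'positive': P(affected) = 0.25·0.0893 / (0.25·0.0893 + 0.15·0.9107) ≈ 0.1404

0.140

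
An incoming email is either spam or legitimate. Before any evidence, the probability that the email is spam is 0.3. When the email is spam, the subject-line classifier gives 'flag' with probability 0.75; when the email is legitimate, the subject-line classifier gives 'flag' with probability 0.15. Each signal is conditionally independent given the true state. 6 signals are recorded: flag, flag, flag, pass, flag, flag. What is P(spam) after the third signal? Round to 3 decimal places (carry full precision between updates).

After 'flag': P(spam) = 0.75·0.3000 / (0.75·0.3000 + 0.15·0.7000) ≈ 0.6818
After 'flag': P(spam) = 0.75·0.6818 / (0.75·0.6818 + 0.15·0.3182) ≈ 0.9146
After 'flag': P(spam) = 0.75·0.9146 / (0.75·0.9146 + 0.15·0.0854) ≈ 0.9817

0.982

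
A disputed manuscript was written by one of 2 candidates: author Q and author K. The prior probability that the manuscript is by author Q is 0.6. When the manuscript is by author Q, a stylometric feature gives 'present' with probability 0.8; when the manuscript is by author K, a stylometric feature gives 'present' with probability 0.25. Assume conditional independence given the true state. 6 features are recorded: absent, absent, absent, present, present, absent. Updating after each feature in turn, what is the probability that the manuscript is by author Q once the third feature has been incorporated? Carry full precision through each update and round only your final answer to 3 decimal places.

0.028

Apply Bayes' rule sequentially, carrying P(author Q) forward.
After 'absent': P(author Q) = 0.2·0.6000 / (0.2·0.6000 + 0.75·0.4000) ≈ 0.2857
After 'absent': P(author Q) = 0.2·0.2857 / (0.2·0.2857 + 0.75·0.7143) ≈ 0.0964
After 'absent': P(author Q) = 0.2·0.0964 / (0.2·0.0964 + 0.75·0.9036) ≈ 0.0277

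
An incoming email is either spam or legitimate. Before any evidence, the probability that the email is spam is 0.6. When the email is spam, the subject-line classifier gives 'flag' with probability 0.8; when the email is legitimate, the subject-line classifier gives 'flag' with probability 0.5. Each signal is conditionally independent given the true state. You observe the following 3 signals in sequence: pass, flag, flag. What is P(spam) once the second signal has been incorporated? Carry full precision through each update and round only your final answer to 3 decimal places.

After 'pass': P(spam) = 0.2·0.6000 / (0.2·0.6000 + 0.5·0.4000) ≈ 0.3750
After 'flag': P(spam) = 0.8·0.3750 / (0.8·0.3750 + 0.5·0.6250) ≈ 0.4898

0.490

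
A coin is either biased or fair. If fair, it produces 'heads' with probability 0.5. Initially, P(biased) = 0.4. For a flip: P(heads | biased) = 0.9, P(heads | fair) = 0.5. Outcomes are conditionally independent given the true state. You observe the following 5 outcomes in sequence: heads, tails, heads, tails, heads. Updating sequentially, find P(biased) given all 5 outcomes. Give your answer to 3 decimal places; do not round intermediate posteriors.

After 'heads': P(biased) = 0.9·0.4000 / (0.9·0.4000 + 0.5·0.6000) ≈ 0.5455
After 'tails': P(biased) = 0.1·0.5455 / (0.1·0.5455 + 0.5·0.4545) ≈ 0.1935
After 'heads': P(biased) = 0.9·0.1935 / (0.9·0.1935 + 0.5·0.8065) ≈ 0.3017
After 'tails': P(biased) = 0.1·0.3017 / (0.1·0.3017 + 0.5·0.6983) ≈ 0.0795
After 'heads': P(biased) = 0.9·0.0795 / (0.9·0.0795 + 0.5·0.9205) ≈ 0.1346

0.135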